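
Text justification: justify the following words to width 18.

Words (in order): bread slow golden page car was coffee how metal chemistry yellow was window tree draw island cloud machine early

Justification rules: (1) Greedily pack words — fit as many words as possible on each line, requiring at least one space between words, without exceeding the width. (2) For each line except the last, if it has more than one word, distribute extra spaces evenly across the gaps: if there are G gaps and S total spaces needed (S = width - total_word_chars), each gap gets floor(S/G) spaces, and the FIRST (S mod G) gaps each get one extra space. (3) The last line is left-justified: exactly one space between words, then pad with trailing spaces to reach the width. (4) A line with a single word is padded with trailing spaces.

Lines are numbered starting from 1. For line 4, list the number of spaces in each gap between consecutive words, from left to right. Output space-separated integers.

Answer: 3

Derivation:
Line 1: ['bread', 'slow', 'golden'] (min_width=17, slack=1)
Line 2: ['page', 'car', 'was'] (min_width=12, slack=6)
Line 3: ['coffee', 'how', 'metal'] (min_width=16, slack=2)
Line 4: ['chemistry', 'yellow'] (min_width=16, slack=2)
Line 5: ['was', 'window', 'tree'] (min_width=15, slack=3)
Line 6: ['draw', 'island', 'cloud'] (min_width=17, slack=1)
Line 7: ['machine', 'early'] (min_width=13, slack=5)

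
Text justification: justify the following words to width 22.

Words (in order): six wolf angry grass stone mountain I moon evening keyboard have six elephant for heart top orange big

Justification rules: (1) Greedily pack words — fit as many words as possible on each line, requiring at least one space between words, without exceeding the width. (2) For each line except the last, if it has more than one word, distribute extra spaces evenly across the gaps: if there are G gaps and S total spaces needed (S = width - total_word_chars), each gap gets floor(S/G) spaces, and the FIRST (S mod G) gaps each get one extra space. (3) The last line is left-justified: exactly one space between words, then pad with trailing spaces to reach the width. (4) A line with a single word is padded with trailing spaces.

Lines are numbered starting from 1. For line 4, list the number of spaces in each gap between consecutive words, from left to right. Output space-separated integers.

Line 1: ['six', 'wolf', 'angry', 'grass'] (min_width=20, slack=2)
Line 2: ['stone', 'mountain', 'I', 'moon'] (min_width=21, slack=1)
Line 3: ['evening', 'keyboard', 'have'] (min_width=21, slack=1)
Line 4: ['six', 'elephant', 'for', 'heart'] (min_width=22, slack=0)
Line 5: ['top', 'orange', 'big'] (min_width=14, slack=8)

Answer: 1 1 1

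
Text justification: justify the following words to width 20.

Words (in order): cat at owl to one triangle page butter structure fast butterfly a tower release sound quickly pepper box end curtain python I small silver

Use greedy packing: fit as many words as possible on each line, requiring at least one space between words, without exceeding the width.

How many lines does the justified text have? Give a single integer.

Answer: 8

Derivation:
Line 1: ['cat', 'at', 'owl', 'to', 'one'] (min_width=17, slack=3)
Line 2: ['triangle', 'page', 'butter'] (min_width=20, slack=0)
Line 3: ['structure', 'fast'] (min_width=14, slack=6)
Line 4: ['butterfly', 'a', 'tower'] (min_width=17, slack=3)
Line 5: ['release', 'sound'] (min_width=13, slack=7)
Line 6: ['quickly', 'pepper', 'box'] (min_width=18, slack=2)
Line 7: ['end', 'curtain', 'python', 'I'] (min_width=20, slack=0)
Line 8: ['small', 'silver'] (min_width=12, slack=8)
Total lines: 8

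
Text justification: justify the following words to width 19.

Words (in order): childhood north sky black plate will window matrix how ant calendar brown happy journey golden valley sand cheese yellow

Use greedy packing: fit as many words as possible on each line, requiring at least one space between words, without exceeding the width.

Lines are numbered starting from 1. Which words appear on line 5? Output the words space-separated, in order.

Answer: happy journey

Derivation:
Line 1: ['childhood', 'north', 'sky'] (min_width=19, slack=0)
Line 2: ['black', 'plate', 'will'] (min_width=16, slack=3)
Line 3: ['window', 'matrix', 'how'] (min_width=17, slack=2)
Line 4: ['ant', 'calendar', 'brown'] (min_width=18, slack=1)
Line 5: ['happy', 'journey'] (min_width=13, slack=6)
Line 6: ['golden', 'valley', 'sand'] (min_width=18, slack=1)
Line 7: ['cheese', 'yellow'] (min_width=13, slack=6)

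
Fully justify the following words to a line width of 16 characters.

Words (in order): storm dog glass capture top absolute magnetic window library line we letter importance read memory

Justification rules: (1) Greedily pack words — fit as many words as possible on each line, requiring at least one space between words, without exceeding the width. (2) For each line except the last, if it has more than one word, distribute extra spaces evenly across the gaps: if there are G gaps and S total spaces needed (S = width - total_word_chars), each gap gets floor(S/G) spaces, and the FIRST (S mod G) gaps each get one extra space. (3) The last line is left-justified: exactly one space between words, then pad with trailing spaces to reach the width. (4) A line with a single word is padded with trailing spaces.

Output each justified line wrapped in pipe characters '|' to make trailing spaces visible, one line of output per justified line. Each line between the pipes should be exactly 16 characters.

Line 1: ['storm', 'dog', 'glass'] (min_width=15, slack=1)
Line 2: ['capture', 'top'] (min_width=11, slack=5)
Line 3: ['absolute'] (min_width=8, slack=8)
Line 4: ['magnetic', 'window'] (min_width=15, slack=1)
Line 5: ['library', 'line', 'we'] (min_width=15, slack=1)
Line 6: ['letter'] (min_width=6, slack=10)
Line 7: ['importance', 'read'] (min_width=15, slack=1)
Line 8: ['memory'] (min_width=6, slack=10)

Answer: |storm  dog glass|
|capture      top|
|absolute        |
|magnetic  window|
|library  line we|
|letter          |
|importance  read|
|memory          |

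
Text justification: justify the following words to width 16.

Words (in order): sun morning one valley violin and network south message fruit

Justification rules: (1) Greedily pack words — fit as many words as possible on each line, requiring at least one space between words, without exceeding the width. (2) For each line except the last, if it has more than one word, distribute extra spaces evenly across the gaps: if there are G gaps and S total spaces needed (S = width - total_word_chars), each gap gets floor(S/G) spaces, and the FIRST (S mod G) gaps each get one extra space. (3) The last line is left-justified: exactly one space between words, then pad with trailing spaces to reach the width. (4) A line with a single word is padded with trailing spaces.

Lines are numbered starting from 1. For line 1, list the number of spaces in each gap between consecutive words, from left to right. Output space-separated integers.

Line 1: ['sun', 'morning', 'one'] (min_width=15, slack=1)
Line 2: ['valley', 'violin'] (min_width=13, slack=3)
Line 3: ['and', 'network'] (min_width=11, slack=5)
Line 4: ['south', 'message'] (min_width=13, slack=3)
Line 5: ['fruit'] (min_width=5, slack=11)

Answer: 2 1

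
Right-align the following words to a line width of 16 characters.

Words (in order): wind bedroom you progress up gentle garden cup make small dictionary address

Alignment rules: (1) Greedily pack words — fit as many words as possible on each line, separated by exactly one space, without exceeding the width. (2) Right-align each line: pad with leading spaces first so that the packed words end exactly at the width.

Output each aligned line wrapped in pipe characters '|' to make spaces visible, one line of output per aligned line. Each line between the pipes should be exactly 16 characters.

Line 1: ['wind', 'bedroom', 'you'] (min_width=16, slack=0)
Line 2: ['progress', 'up'] (min_width=11, slack=5)
Line 3: ['gentle', 'garden'] (min_width=13, slack=3)
Line 4: ['cup', 'make', 'small'] (min_width=14, slack=2)
Line 5: ['dictionary'] (min_width=10, slack=6)
Line 6: ['address'] (min_width=7, slack=9)

Answer: |wind bedroom you|
|     progress up|
|   gentle garden|
|  cup make small|
|      dictionary|
|         address|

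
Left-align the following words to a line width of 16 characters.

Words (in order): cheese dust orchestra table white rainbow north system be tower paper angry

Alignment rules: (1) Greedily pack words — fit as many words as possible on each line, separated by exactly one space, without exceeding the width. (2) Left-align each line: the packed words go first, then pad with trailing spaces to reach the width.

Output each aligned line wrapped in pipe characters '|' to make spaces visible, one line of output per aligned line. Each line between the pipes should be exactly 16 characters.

Line 1: ['cheese', 'dust'] (min_width=11, slack=5)
Line 2: ['orchestra', 'table'] (min_width=15, slack=1)
Line 3: ['white', 'rainbow'] (min_width=13, slack=3)
Line 4: ['north', 'system', 'be'] (min_width=15, slack=1)
Line 5: ['tower', 'paper'] (min_width=11, slack=5)
Line 6: ['angry'] (min_width=5, slack=11)

Answer: |cheese dust     |
|orchestra table |
|white rainbow   |
|north system be |
|tower paper     |
|angry           |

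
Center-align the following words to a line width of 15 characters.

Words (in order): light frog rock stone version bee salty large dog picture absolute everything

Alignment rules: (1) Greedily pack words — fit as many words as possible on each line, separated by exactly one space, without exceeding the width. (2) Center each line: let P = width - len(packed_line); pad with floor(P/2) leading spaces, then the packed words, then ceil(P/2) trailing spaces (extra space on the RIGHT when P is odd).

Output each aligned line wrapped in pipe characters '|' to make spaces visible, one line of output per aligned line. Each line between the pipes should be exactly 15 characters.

Answer: |light frog rock|
| stone version |
|bee salty large|
|  dog picture  |
|   absolute    |
|  everything   |

Derivation:
Line 1: ['light', 'frog', 'rock'] (min_width=15, slack=0)
Line 2: ['stone', 'version'] (min_width=13, slack=2)
Line 3: ['bee', 'salty', 'large'] (min_width=15, slack=0)
Line 4: ['dog', 'picture'] (min_width=11, slack=4)
Line 5: ['absolute'] (min_width=8, slack=7)
Line 6: ['everything'] (min_width=10, slack=5)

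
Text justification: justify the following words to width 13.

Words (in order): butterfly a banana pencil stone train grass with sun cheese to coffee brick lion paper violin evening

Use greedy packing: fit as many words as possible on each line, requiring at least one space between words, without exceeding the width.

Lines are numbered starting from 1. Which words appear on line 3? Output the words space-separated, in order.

Answer: stone train

Derivation:
Line 1: ['butterfly', 'a'] (min_width=11, slack=2)
Line 2: ['banana', 'pencil'] (min_width=13, slack=0)
Line 3: ['stone', 'train'] (min_width=11, slack=2)
Line 4: ['grass', 'with'] (min_width=10, slack=3)
Line 5: ['sun', 'cheese', 'to'] (min_width=13, slack=0)
Line 6: ['coffee', 'brick'] (min_width=12, slack=1)
Line 7: ['lion', 'paper'] (min_width=10, slack=3)
Line 8: ['violin'] (min_width=6, slack=7)
Line 9: ['evening'] (min_width=7, slack=6)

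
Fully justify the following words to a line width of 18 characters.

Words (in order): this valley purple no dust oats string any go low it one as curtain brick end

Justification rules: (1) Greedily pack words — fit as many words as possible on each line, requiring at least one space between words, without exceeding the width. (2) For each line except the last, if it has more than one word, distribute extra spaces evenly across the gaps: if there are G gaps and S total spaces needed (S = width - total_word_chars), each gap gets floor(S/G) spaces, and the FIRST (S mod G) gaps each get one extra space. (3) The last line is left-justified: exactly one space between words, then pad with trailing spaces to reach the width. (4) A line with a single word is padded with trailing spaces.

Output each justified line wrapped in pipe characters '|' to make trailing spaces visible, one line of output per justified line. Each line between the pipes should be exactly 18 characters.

Answer: |this valley purple|
|no    dust    oats|
|string  any go low|
|it  one as curtain|
|brick end         |

Derivation:
Line 1: ['this', 'valley', 'purple'] (min_width=18, slack=0)
Line 2: ['no', 'dust', 'oats'] (min_width=12, slack=6)
Line 3: ['string', 'any', 'go', 'low'] (min_width=17, slack=1)
Line 4: ['it', 'one', 'as', 'curtain'] (min_width=17, slack=1)
Line 5: ['brick', 'end'] (min_width=9, slack=9)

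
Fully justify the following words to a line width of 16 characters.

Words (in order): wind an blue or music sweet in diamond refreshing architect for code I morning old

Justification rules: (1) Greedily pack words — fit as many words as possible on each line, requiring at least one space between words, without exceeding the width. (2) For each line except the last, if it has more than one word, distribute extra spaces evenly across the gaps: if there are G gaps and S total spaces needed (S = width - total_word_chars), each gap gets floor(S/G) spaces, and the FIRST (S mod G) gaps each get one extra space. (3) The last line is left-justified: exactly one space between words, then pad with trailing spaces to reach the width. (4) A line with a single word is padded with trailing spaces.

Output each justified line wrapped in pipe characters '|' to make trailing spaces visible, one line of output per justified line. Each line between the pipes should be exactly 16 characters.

Line 1: ['wind', 'an', 'blue', 'or'] (min_width=15, slack=1)
Line 2: ['music', 'sweet', 'in'] (min_width=14, slack=2)
Line 3: ['diamond'] (min_width=7, slack=9)
Line 4: ['refreshing'] (min_width=10, slack=6)
Line 5: ['architect', 'for'] (min_width=13, slack=3)
Line 6: ['code', 'I', 'morning'] (min_width=14, slack=2)
Line 7: ['old'] (min_width=3, slack=13)

Answer: |wind  an blue or|
|music  sweet  in|
|diamond         |
|refreshing      |
|architect    for|
|code  I  morning|
|old             |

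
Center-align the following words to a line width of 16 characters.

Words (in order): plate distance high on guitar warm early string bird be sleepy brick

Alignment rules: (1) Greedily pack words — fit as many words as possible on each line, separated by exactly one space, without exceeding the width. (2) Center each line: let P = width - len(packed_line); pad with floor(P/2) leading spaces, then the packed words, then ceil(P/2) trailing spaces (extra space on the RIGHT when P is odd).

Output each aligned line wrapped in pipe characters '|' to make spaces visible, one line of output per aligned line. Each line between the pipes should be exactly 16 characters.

Answer: | plate distance |
| high on guitar |
|   warm early   |
| string bird be |
|  sleepy brick  |

Derivation:
Line 1: ['plate', 'distance'] (min_width=14, slack=2)
Line 2: ['high', 'on', 'guitar'] (min_width=14, slack=2)
Line 3: ['warm', 'early'] (min_width=10, slack=6)
Line 4: ['string', 'bird', 'be'] (min_width=14, slack=2)
Line 5: ['sleepy', 'brick'] (min_width=12, slack=4)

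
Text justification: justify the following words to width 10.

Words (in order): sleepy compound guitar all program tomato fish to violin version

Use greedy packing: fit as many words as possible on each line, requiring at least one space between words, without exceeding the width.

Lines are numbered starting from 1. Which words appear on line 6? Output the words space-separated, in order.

Answer: fish to

Derivation:
Line 1: ['sleepy'] (min_width=6, slack=4)
Line 2: ['compound'] (min_width=8, slack=2)
Line 3: ['guitar', 'all'] (min_width=10, slack=0)
Line 4: ['program'] (min_width=7, slack=3)
Line 5: ['tomato'] (min_width=6, slack=4)
Line 6: ['fish', 'to'] (min_width=7, slack=3)
Line 7: ['violin'] (min_width=6, slack=4)
Line 8: ['version'] (min_width=7, slack=3)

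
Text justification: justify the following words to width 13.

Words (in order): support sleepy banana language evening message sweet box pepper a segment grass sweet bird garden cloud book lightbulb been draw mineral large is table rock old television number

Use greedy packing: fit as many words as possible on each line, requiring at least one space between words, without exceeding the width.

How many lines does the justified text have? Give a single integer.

Line 1: ['support'] (min_width=7, slack=6)
Line 2: ['sleepy', 'banana'] (min_width=13, slack=0)
Line 3: ['language'] (min_width=8, slack=5)
Line 4: ['evening'] (min_width=7, slack=6)
Line 5: ['message', 'sweet'] (min_width=13, slack=0)
Line 6: ['box', 'pepper', 'a'] (min_width=12, slack=1)
Line 7: ['segment', 'grass'] (min_width=13, slack=0)
Line 8: ['sweet', 'bird'] (min_width=10, slack=3)
Line 9: ['garden', 'cloud'] (min_width=12, slack=1)
Line 10: ['book'] (min_width=4, slack=9)
Line 11: ['lightbulb'] (min_width=9, slack=4)
Line 12: ['been', 'draw'] (min_width=9, slack=4)
Line 13: ['mineral', 'large'] (min_width=13, slack=0)
Line 14: ['is', 'table', 'rock'] (min_width=13, slack=0)
Line 15: ['old'] (min_width=3, slack=10)
Line 16: ['television'] (min_width=10, slack=3)
Line 17: ['number'] (min_width=6, slack=7)
Total lines: 17

Answer: 17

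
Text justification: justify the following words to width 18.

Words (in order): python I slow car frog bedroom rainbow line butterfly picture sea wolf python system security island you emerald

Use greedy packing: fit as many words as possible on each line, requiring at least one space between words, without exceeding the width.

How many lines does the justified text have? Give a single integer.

Answer: 7

Derivation:
Line 1: ['python', 'I', 'slow', 'car'] (min_width=17, slack=1)
Line 2: ['frog', 'bedroom'] (min_width=12, slack=6)
Line 3: ['rainbow', 'line'] (min_width=12, slack=6)
Line 4: ['butterfly', 'picture'] (min_width=17, slack=1)
Line 5: ['sea', 'wolf', 'python'] (min_width=15, slack=3)
Line 6: ['system', 'security'] (min_width=15, slack=3)
Line 7: ['island', 'you', 'emerald'] (min_width=18, slack=0)
Total lines: 7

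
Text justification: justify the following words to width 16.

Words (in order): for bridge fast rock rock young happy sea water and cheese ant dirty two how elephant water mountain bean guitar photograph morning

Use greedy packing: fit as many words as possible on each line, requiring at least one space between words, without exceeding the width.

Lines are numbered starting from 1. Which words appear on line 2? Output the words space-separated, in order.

Line 1: ['for', 'bridge', 'fast'] (min_width=15, slack=1)
Line 2: ['rock', 'rock', 'young'] (min_width=15, slack=1)
Line 3: ['happy', 'sea', 'water'] (min_width=15, slack=1)
Line 4: ['and', 'cheese', 'ant'] (min_width=14, slack=2)
Line 5: ['dirty', 'two', 'how'] (min_width=13, slack=3)
Line 6: ['elephant', 'water'] (min_width=14, slack=2)
Line 7: ['mountain', 'bean'] (min_width=13, slack=3)
Line 8: ['guitar'] (min_width=6, slack=10)
Line 9: ['photograph'] (min_width=10, slack=6)
Line 10: ['morning'] (min_width=7, slack=9)

Answer: rock rock young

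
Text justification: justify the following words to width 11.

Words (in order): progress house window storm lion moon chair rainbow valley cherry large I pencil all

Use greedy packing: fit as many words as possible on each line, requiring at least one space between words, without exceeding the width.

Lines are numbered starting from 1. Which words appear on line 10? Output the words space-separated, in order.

Line 1: ['progress'] (min_width=8, slack=3)
Line 2: ['house'] (min_width=5, slack=6)
Line 3: ['window'] (min_width=6, slack=5)
Line 4: ['storm', 'lion'] (min_width=10, slack=1)
Line 5: ['moon', 'chair'] (min_width=10, slack=1)
Line 6: ['rainbow'] (min_width=7, slack=4)
Line 7: ['valley'] (min_width=6, slack=5)
Line 8: ['cherry'] (min_width=6, slack=5)
Line 9: ['large', 'I'] (min_width=7, slack=4)
Line 10: ['pencil', 'all'] (min_width=10, slack=1)

Answer: pencil all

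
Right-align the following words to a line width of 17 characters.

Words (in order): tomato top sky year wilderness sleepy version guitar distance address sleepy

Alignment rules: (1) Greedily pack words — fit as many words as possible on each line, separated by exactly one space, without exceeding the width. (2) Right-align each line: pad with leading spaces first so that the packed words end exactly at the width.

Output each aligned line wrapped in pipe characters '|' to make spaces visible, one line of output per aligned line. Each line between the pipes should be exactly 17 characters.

Answer: |   tomato top sky|
|  year wilderness|
|   sleepy version|
|  guitar distance|
|   address sleepy|

Derivation:
Line 1: ['tomato', 'top', 'sky'] (min_width=14, slack=3)
Line 2: ['year', 'wilderness'] (min_width=15, slack=2)
Line 3: ['sleepy', 'version'] (min_width=14, slack=3)
Line 4: ['guitar', 'distance'] (min_width=15, slack=2)
Line 5: ['address', 'sleepy'] (min_width=14, slack=3)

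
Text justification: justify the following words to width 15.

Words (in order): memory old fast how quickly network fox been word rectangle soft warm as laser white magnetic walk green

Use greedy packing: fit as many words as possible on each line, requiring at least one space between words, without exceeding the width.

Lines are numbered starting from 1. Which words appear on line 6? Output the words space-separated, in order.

Line 1: ['memory', 'old', 'fast'] (min_width=15, slack=0)
Line 2: ['how', 'quickly'] (min_width=11, slack=4)
Line 3: ['network', 'fox'] (min_width=11, slack=4)
Line 4: ['been', 'word'] (min_width=9, slack=6)
Line 5: ['rectangle', 'soft'] (min_width=14, slack=1)
Line 6: ['warm', 'as', 'laser'] (min_width=13, slack=2)
Line 7: ['white', 'magnetic'] (min_width=14, slack=1)
Line 8: ['walk', 'green'] (min_width=10, slack=5)

Answer: warm as laser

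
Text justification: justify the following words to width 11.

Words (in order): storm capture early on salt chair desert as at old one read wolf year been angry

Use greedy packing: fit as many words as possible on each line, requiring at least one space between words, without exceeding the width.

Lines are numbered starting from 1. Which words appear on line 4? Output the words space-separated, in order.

Line 1: ['storm'] (min_width=5, slack=6)
Line 2: ['capture'] (min_width=7, slack=4)
Line 3: ['early', 'on'] (min_width=8, slack=3)
Line 4: ['salt', 'chair'] (min_width=10, slack=1)
Line 5: ['desert', 'as'] (min_width=9, slack=2)
Line 6: ['at', 'old', 'one'] (min_width=10, slack=1)
Line 7: ['read', 'wolf'] (min_width=9, slack=2)
Line 8: ['year', 'been'] (min_width=9, slack=2)
Line 9: ['angry'] (min_width=5, slack=6)

Answer: salt chair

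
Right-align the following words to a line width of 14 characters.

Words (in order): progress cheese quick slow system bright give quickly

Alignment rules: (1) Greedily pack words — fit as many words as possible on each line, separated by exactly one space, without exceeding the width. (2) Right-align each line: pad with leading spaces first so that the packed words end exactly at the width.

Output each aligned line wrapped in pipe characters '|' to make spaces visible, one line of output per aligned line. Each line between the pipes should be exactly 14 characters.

Answer: |      progress|
|  cheese quick|
|   slow system|
|   bright give|
|       quickly|

Derivation:
Line 1: ['progress'] (min_width=8, slack=6)
Line 2: ['cheese', 'quick'] (min_width=12, slack=2)
Line 3: ['slow', 'system'] (min_width=11, slack=3)
Line 4: ['bright', 'give'] (min_width=11, slack=3)
Line 5: ['quickly'] (min_width=7, slack=7)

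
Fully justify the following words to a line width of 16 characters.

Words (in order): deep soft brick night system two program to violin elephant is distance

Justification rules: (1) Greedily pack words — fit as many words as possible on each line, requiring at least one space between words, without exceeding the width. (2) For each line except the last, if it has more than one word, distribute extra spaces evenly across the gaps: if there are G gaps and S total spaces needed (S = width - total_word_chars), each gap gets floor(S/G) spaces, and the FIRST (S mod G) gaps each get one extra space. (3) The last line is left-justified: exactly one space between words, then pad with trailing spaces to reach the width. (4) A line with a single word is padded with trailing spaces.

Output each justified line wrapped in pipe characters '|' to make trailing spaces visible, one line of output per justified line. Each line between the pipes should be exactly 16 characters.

Line 1: ['deep', 'soft', 'brick'] (min_width=15, slack=1)
Line 2: ['night', 'system', 'two'] (min_width=16, slack=0)
Line 3: ['program', 'to'] (min_width=10, slack=6)
Line 4: ['violin', 'elephant'] (min_width=15, slack=1)
Line 5: ['is', 'distance'] (min_width=11, slack=5)

Answer: |deep  soft brick|
|night system two|
|program       to|
|violin  elephant|
|is distance     |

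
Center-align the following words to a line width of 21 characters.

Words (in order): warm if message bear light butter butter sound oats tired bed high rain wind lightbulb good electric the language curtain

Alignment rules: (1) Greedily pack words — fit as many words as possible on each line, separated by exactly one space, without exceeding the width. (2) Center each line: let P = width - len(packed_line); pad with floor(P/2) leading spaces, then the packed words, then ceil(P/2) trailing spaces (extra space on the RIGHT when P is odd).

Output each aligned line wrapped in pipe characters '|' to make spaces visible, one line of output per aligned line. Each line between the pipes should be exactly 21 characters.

Answer: |warm if message bear |
| light butter butter |
|sound oats tired bed |
|   high rain wind    |
|   lightbulb good    |
|electric the language|
|       curtain       |

Derivation:
Line 1: ['warm', 'if', 'message', 'bear'] (min_width=20, slack=1)
Line 2: ['light', 'butter', 'butter'] (min_width=19, slack=2)
Line 3: ['sound', 'oats', 'tired', 'bed'] (min_width=20, slack=1)
Line 4: ['high', 'rain', 'wind'] (min_width=14, slack=7)
Line 5: ['lightbulb', 'good'] (min_width=14, slack=7)
Line 6: ['electric', 'the', 'language'] (min_width=21, slack=0)
Line 7: ['curtain'] (min_width=7, slack=14)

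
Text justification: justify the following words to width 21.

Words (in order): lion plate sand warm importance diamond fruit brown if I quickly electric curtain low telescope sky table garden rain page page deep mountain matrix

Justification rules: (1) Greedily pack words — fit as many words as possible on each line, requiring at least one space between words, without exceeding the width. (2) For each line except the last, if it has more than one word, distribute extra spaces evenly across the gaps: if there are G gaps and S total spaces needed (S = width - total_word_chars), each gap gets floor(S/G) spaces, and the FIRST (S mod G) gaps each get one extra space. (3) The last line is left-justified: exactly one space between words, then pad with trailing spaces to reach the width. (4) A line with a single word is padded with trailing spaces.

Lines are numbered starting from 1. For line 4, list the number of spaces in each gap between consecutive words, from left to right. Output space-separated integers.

Answer: 6

Derivation:
Line 1: ['lion', 'plate', 'sand', 'warm'] (min_width=20, slack=1)
Line 2: ['importance', 'diamond'] (min_width=18, slack=3)
Line 3: ['fruit', 'brown', 'if', 'I'] (min_width=16, slack=5)
Line 4: ['quickly', 'electric'] (min_width=16, slack=5)
Line 5: ['curtain', 'low', 'telescope'] (min_width=21, slack=0)
Line 6: ['sky', 'table', 'garden', 'rain'] (min_width=21, slack=0)
Line 7: ['page', 'page', 'deep'] (min_width=14, slack=7)
Line 8: ['mountain', 'matrix'] (min_width=15, slack=6)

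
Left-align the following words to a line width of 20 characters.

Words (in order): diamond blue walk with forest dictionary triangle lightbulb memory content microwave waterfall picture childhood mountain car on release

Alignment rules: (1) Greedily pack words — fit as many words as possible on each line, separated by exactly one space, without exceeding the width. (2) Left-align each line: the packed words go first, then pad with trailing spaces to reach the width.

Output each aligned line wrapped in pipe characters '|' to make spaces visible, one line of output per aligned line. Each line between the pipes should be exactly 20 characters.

Answer: |diamond blue walk   |
|with forest         |
|dictionary triangle |
|lightbulb memory    |
|content microwave   |
|waterfall picture   |
|childhood mountain  |
|car on release      |

Derivation:
Line 1: ['diamond', 'blue', 'walk'] (min_width=17, slack=3)
Line 2: ['with', 'forest'] (min_width=11, slack=9)
Line 3: ['dictionary', 'triangle'] (min_width=19, slack=1)
Line 4: ['lightbulb', 'memory'] (min_width=16, slack=4)
Line 5: ['content', 'microwave'] (min_width=17, slack=3)
Line 6: ['waterfall', 'picture'] (min_width=17, slack=3)
Line 7: ['childhood', 'mountain'] (min_width=18, slack=2)
Line 8: ['car', 'on', 'release'] (min_width=14, slack=6)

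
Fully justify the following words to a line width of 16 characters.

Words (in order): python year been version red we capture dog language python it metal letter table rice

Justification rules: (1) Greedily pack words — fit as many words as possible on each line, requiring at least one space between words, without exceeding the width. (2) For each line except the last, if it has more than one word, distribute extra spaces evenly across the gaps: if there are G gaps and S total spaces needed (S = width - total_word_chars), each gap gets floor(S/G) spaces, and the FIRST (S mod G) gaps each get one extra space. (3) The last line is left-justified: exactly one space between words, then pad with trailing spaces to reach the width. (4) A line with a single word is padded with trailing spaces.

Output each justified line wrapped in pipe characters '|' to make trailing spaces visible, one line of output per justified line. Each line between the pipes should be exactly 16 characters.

Line 1: ['python', 'year', 'been'] (min_width=16, slack=0)
Line 2: ['version', 'red', 'we'] (min_width=14, slack=2)
Line 3: ['capture', 'dog'] (min_width=11, slack=5)
Line 4: ['language', 'python'] (min_width=15, slack=1)
Line 5: ['it', 'metal', 'letter'] (min_width=15, slack=1)
Line 6: ['table', 'rice'] (min_width=10, slack=6)

Answer: |python year been|
|version  red  we|
|capture      dog|
|language  python|
|it  metal letter|
|table rice      |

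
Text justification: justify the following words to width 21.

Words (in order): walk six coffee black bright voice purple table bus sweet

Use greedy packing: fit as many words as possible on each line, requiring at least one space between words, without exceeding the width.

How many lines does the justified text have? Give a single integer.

Answer: 3

Derivation:
Line 1: ['walk', 'six', 'coffee', 'black'] (min_width=21, slack=0)
Line 2: ['bright', 'voice', 'purple'] (min_width=19, slack=2)
Line 3: ['table', 'bus', 'sweet'] (min_width=15, slack=6)
Total lines: 3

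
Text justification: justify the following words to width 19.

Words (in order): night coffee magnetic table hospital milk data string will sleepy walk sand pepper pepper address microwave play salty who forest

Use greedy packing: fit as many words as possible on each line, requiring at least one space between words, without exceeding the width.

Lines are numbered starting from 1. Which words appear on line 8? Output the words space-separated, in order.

Answer: salty who forest

Derivation:
Line 1: ['night', 'coffee'] (min_width=12, slack=7)
Line 2: ['magnetic', 'table'] (min_width=14, slack=5)
Line 3: ['hospital', 'milk', 'data'] (min_width=18, slack=1)
Line 4: ['string', 'will', 'sleepy'] (min_width=18, slack=1)
Line 5: ['walk', 'sand', 'pepper'] (min_width=16, slack=3)
Line 6: ['pepper', 'address'] (min_width=14, slack=5)
Line 7: ['microwave', 'play'] (min_width=14, slack=5)
Line 8: ['salty', 'who', 'forest'] (min_width=16, slack=3)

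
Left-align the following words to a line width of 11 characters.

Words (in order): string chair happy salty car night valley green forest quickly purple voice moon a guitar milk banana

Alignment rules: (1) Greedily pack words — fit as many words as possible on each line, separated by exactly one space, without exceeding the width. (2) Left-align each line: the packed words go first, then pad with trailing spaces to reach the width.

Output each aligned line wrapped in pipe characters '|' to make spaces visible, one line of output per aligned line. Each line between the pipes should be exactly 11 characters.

Answer: |string     |
|chair happy|
|salty car  |
|night      |
|valley     |
|green      |
|forest     |
|quickly    |
|purple     |
|voice moon |
|a guitar   |
|milk banana|

Derivation:
Line 1: ['string'] (min_width=6, slack=5)
Line 2: ['chair', 'happy'] (min_width=11, slack=0)
Line 3: ['salty', 'car'] (min_width=9, slack=2)
Line 4: ['night'] (min_width=5, slack=6)
Line 5: ['valley'] (min_width=6, slack=5)
Line 6: ['green'] (min_width=5, slack=6)
Line 7: ['forest'] (min_width=6, slack=5)
Line 8: ['quickly'] (min_width=7, slack=4)
Line 9: ['purple'] (min_width=6, slack=5)
Line 10: ['voice', 'moon'] (min_width=10, slack=1)
Line 11: ['a', 'guitar'] (min_width=8, slack=3)
Line 12: ['milk', 'banana'] (min_width=11, slack=0)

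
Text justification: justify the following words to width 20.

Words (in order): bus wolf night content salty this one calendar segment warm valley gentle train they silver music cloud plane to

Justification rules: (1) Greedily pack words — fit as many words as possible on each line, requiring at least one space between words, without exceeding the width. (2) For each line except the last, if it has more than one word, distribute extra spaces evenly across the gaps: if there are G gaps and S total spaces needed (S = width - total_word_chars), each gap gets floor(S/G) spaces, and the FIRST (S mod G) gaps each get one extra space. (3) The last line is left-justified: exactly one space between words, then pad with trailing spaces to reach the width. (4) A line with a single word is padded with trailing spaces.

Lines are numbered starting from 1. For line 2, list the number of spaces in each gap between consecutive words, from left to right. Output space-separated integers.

Line 1: ['bus', 'wolf', 'night'] (min_width=14, slack=6)
Line 2: ['content', 'salty', 'this'] (min_width=18, slack=2)
Line 3: ['one', 'calendar', 'segment'] (min_width=20, slack=0)
Line 4: ['warm', 'valley', 'gentle'] (min_width=18, slack=2)
Line 5: ['train', 'they', 'silver'] (min_width=17, slack=3)
Line 6: ['music', 'cloud', 'plane', 'to'] (min_width=20, slack=0)

Answer: 2 2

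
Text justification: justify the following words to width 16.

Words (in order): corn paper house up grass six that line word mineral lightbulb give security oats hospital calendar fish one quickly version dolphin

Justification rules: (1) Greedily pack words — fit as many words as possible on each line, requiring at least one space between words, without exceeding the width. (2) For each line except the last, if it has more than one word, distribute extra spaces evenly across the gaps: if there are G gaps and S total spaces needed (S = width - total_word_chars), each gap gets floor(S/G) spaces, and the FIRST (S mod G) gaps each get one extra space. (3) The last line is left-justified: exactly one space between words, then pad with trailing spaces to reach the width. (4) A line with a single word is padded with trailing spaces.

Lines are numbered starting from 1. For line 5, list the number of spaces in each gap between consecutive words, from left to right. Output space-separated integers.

Answer: 3

Derivation:
Line 1: ['corn', 'paper', 'house'] (min_width=16, slack=0)
Line 2: ['up', 'grass', 'six'] (min_width=12, slack=4)
Line 3: ['that', 'line', 'word'] (min_width=14, slack=2)
Line 4: ['mineral'] (min_width=7, slack=9)
Line 5: ['lightbulb', 'give'] (min_width=14, slack=2)
Line 6: ['security', 'oats'] (min_width=13, slack=3)
Line 7: ['hospital'] (min_width=8, slack=8)
Line 8: ['calendar', 'fish'] (min_width=13, slack=3)
Line 9: ['one', 'quickly'] (min_width=11, slack=5)
Line 10: ['version', 'dolphin'] (min_width=15, slack=1)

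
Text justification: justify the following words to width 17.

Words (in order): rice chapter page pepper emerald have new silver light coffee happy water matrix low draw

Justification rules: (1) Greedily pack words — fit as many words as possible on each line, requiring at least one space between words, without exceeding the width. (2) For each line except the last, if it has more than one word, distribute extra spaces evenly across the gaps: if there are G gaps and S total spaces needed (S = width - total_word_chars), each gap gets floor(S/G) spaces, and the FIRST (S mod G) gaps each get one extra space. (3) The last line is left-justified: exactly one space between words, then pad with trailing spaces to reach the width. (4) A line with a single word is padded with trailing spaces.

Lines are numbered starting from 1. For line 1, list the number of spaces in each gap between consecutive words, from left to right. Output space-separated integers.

Line 1: ['rice', 'chapter', 'page'] (min_width=17, slack=0)
Line 2: ['pepper', 'emerald'] (min_width=14, slack=3)
Line 3: ['have', 'new', 'silver'] (min_width=15, slack=2)
Line 4: ['light', 'coffee'] (min_width=12, slack=5)
Line 5: ['happy', 'water'] (min_width=11, slack=6)
Line 6: ['matrix', 'low', 'draw'] (min_width=15, slack=2)

Answer: 1 1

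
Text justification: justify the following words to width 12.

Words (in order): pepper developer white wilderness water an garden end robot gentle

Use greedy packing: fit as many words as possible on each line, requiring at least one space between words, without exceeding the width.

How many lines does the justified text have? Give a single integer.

Answer: 7

Derivation:
Line 1: ['pepper'] (min_width=6, slack=6)
Line 2: ['developer'] (min_width=9, slack=3)
Line 3: ['white'] (min_width=5, slack=7)
Line 4: ['wilderness'] (min_width=10, slack=2)
Line 5: ['water', 'an'] (min_width=8, slack=4)
Line 6: ['garden', 'end'] (min_width=10, slack=2)
Line 7: ['robot', 'gentle'] (min_width=12, slack=0)
Total lines: 7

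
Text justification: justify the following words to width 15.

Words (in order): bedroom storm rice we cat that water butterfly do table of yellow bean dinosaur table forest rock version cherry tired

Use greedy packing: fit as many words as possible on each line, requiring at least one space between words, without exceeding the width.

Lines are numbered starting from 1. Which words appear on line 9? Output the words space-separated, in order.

Answer: cherry tired

Derivation:
Line 1: ['bedroom', 'storm'] (min_width=13, slack=2)
Line 2: ['rice', 'we', 'cat'] (min_width=11, slack=4)
Line 3: ['that', 'water'] (min_width=10, slack=5)
Line 4: ['butterfly', 'do'] (min_width=12, slack=3)
Line 5: ['table', 'of', 'yellow'] (min_width=15, slack=0)
Line 6: ['bean', 'dinosaur'] (min_width=13, slack=2)
Line 7: ['table', 'forest'] (min_width=12, slack=3)
Line 8: ['rock', 'version'] (min_width=12, slack=3)
Line 9: ['cherry', 'tired'] (min_width=12, slack=3)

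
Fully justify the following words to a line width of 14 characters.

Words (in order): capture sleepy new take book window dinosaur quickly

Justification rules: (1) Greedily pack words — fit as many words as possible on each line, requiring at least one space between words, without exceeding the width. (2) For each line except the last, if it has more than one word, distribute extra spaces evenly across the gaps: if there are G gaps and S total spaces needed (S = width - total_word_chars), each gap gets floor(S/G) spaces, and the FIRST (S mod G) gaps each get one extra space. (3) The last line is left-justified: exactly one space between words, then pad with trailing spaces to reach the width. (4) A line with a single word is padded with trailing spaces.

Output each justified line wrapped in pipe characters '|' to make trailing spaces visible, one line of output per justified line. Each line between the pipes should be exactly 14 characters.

Answer: |capture sleepy|
|new  take book|
|window        |
|dinosaur      |
|quickly       |

Derivation:
Line 1: ['capture', 'sleepy'] (min_width=14, slack=0)
Line 2: ['new', 'take', 'book'] (min_width=13, slack=1)
Line 3: ['window'] (min_width=6, slack=8)
Line 4: ['dinosaur'] (min_width=8, slack=6)
Line 5: ['quickly'] (min_width=7, slack=7)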